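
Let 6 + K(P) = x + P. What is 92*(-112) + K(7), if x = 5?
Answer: -10298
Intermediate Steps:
K(P) = -1 + P (K(P) = -6 + (5 + P) = -1 + P)
92*(-112) + K(7) = 92*(-112) + (-1 + 7) = -10304 + 6 = -10298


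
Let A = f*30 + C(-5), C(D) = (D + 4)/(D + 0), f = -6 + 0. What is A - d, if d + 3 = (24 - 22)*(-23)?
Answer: -654/5 ≈ -130.80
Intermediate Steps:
f = -6
d = -49 (d = -3 + (24 - 22)*(-23) = -3 + 2*(-23) = -3 - 46 = -49)
C(D) = (4 + D)/D
A = -899/5 (A = -6*30 + (4 - 5)/(-5) = -180 - ⅕*(-1) = -180 + ⅕ = -899/5 ≈ -179.80)
A - d = -899/5 - 1*(-49) = -899/5 + 49 = -654/5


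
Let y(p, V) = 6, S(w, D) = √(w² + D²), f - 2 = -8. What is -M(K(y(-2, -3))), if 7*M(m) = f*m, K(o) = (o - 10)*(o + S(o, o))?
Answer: -144/7 - 144*√2/7 ≈ -49.664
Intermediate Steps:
f = -6 (f = 2 - 8 = -6)
S(w, D) = √(D² + w²)
K(o) = (-10 + o)*(o + √2*√(o²)) (K(o) = (o - 10)*(o + √(o² + o²)) = (-10 + o)*(o + √(2*o²)) = (-10 + o)*(o + √2*√(o²)))
M(m) = -6*m/7 (M(m) = (-6*m)/7 = -6*m/7)
-M(K(y(-2, -3))) = -(-6)*(6² - 10*6 - 10*√2*√(6²) + 6*√2*√(6²))/7 = -(-6)*(36 - 60 - 10*√2*√36 + 6*√2*√36)/7 = -(-6)*(36 - 60 - 10*√2*6 + 6*√2*6)/7 = -(-6)*(36 - 60 - 60*√2 + 36*√2)/7 = -(-6)*(-24 - 24*√2)/7 = -(144/7 + 144*√2/7) = -144/7 - 144*√2/7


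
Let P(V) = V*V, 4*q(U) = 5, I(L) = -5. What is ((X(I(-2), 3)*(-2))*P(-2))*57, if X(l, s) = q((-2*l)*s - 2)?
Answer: -570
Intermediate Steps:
q(U) = 5/4 (q(U) = (¼)*5 = 5/4)
X(l, s) = 5/4
P(V) = V²
((X(I(-2), 3)*(-2))*P(-2))*57 = (((5/4)*(-2))*(-2)²)*57 = -5/2*4*57 = -10*57 = -570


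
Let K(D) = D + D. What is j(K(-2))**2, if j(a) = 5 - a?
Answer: 81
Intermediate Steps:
K(D) = 2*D
j(K(-2))**2 = (5 - 2*(-2))**2 = (5 - 1*(-4))**2 = (5 + 4)**2 = 9**2 = 81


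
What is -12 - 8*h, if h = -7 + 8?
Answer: -20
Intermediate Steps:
h = 1
-12 - 8*h = -12 - 8*1 = -12 - 8 = -20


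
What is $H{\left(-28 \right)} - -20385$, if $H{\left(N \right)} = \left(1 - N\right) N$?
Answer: $19573$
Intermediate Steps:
$H{\left(N \right)} = N \left(1 - N\right)$
$H{\left(-28 \right)} - -20385 = - 28 \left(1 - -28\right) - -20385 = - 28 \left(1 + 28\right) + 20385 = \left(-28\right) 29 + 20385 = -812 + 20385 = 19573$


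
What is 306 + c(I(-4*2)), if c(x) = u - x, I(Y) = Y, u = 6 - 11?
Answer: 309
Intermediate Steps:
u = -5
c(x) = -5 - x
306 + c(I(-4*2)) = 306 + (-5 - (-4)*2) = 306 + (-5 - 1*(-8)) = 306 + (-5 + 8) = 306 + 3 = 309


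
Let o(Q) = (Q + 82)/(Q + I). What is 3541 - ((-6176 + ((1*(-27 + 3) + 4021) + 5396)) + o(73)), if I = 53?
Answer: 40669/126 ≈ 322.77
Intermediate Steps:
o(Q) = (82 + Q)/(53 + Q) (o(Q) = (Q + 82)/(Q + 53) = (82 + Q)/(53 + Q))
3541 - ((-6176 + ((1*(-27 + 3) + 4021) + 5396)) + o(73)) = 3541 - ((-6176 + ((1*(-27 + 3) + 4021) + 5396)) + (82 + 73)/(53 + 73)) = 3541 - ((-6176 + ((1*(-24) + 4021) + 5396)) + 155/126) = 3541 - ((-6176 + ((-24 + 4021) + 5396)) + (1/126)*155) = 3541 - ((-6176 + (3997 + 5396)) + 155/126) = 3541 - ((-6176 + 9393) + 155/126) = 3541 - (3217 + 155/126) = 3541 - 1*405497/126 = 3541 - 405497/126 = 40669/126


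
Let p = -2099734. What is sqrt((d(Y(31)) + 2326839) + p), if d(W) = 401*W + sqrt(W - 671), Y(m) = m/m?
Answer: sqrt(227506 + I*sqrt(670)) ≈ 476.98 + 0.027*I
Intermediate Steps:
Y(m) = 1
d(W) = sqrt(-671 + W) + 401*W (d(W) = 401*W + sqrt(-671 + W) = sqrt(-671 + W) + 401*W)
sqrt((d(Y(31)) + 2326839) + p) = sqrt(((sqrt(-671 + 1) + 401*1) + 2326839) - 2099734) = sqrt(((sqrt(-670) + 401) + 2326839) - 2099734) = sqrt(((I*sqrt(670) + 401) + 2326839) - 2099734) = sqrt(((401 + I*sqrt(670)) + 2326839) - 2099734) = sqrt((2327240 + I*sqrt(670)) - 2099734) = sqrt(227506 + I*sqrt(670))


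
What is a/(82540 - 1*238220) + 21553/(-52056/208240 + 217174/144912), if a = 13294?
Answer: 1582074515209699577/91658484428560 ≈ 17261.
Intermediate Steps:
a/(82540 - 1*238220) + 21553/(-52056/208240 + 217174/144912) = 13294/(82540 - 1*238220) + 21553/(-52056/208240 + 217174/144912) = 13294/(82540 - 238220) + 21553/(-52056*1/208240 + 217174*(1/144912)) = 13294/(-155680) + 21553/(-6507/26030 + 108587/72456) = 13294*(-1/155680) + 21553/(1177524209/943014840) = -6647/77840 + 21553*(943014840/1177524209) = -6647/77840 + 20324798846520/1177524209 = 1582074515209699577/91658484428560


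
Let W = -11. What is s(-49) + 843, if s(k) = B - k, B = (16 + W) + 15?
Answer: 912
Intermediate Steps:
B = 20 (B = (16 - 11) + 15 = 5 + 15 = 20)
s(k) = 20 - k
s(-49) + 843 = (20 - 1*(-49)) + 843 = (20 + 49) + 843 = 69 + 843 = 912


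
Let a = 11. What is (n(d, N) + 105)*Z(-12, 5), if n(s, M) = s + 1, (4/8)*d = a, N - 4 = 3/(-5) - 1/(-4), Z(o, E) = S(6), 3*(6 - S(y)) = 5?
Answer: 1664/3 ≈ 554.67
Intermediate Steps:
S(y) = 13/3 (S(y) = 6 - ⅓*5 = 6 - 5/3 = 13/3)
Z(o, E) = 13/3
N = 73/20 (N = 4 + (3/(-5) - 1/(-4)) = 4 + (3*(-⅕) - 1*(-¼)) = 4 + (-⅗ + ¼) = 4 - 7/20 = 73/20 ≈ 3.6500)
d = 22 (d = 2*11 = 22)
n(s, M) = 1 + s
(n(d, N) + 105)*Z(-12, 5) = ((1 + 22) + 105)*(13/3) = (23 + 105)*(13/3) = 128*(13/3) = 1664/3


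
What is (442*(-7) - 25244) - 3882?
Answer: -32220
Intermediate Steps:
(442*(-7) - 25244) - 3882 = (-3094 - 25244) - 3882 = -28338 - 3882 = -32220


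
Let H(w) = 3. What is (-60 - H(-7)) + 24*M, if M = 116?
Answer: 2721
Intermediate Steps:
(-60 - H(-7)) + 24*M = (-60 - 1*3) + 24*116 = (-60 - 3) + 2784 = -63 + 2784 = 2721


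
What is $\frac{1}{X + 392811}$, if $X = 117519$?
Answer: $\frac{1}{510330} \approx 1.9595 \cdot 10^{-6}$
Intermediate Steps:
$\frac{1}{X + 392811} = \frac{1}{117519 + 392811} = \frac{1}{510330}$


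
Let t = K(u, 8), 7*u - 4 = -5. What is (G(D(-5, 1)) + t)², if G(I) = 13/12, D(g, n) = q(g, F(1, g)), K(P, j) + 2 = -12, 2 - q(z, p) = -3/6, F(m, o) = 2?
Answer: 24025/144 ≈ 166.84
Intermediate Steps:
u = -⅐ (u = 4/7 + (⅐)*(-5) = 4/7 - 5/7 = -⅐ ≈ -0.14286)
q(z, p) = 5/2 (q(z, p) = 2 - (-3)/6 = 2 - 1*(-½) = 2 + ½ = 5/2)
K(P, j) = -14 (K(P, j) = -2 - 12 = -14)
D(g, n) = 5/2
G(I) = 13/12 (G(I) = 13*(1/12) = 13/12)
t = -14
(G(D(-5, 1)) + t)² = (13/12 - 14)² = (-155/12)² = 24025/144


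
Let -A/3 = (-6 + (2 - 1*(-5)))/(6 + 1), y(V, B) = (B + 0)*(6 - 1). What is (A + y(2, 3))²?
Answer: 10404/49 ≈ 212.33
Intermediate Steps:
y(V, B) = 5*B (y(V, B) = B*5 = 5*B)
A = -3/7 (A = -3*(-6 + (2 - 1*(-5)))/(6 + 1) = -3*(-6 + (2 + 5))/7 = -3*(-6 + 7)/7 = -3/7 ≈ -0.42857)
(A + y(2, 3))² = (-3/7 + 5*3)² = (-3/7 + 15)² = (102/7)² = 10404/49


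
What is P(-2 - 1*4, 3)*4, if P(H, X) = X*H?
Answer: -72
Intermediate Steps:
P(H, X) = H*X
P(-2 - 1*4, 3)*4 = ((-2 - 1*4)*3)*4 = ((-2 - 4)*3)*4 = -6*3*4 = -18*4 = -72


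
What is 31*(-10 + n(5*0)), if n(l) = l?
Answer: -310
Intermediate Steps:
31*(-10 + n(5*0)) = 31*(-10 + 5*0) = 31*(-10 + 0) = 31*(-10) = -310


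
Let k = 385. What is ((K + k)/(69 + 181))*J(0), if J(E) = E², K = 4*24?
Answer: 0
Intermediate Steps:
K = 96
((K + k)/(69 + 181))*J(0) = ((96 + 385)/(69 + 181))*0² = (481/250)*0 = 0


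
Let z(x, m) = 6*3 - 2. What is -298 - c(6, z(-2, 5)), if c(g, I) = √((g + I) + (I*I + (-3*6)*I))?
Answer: -298 - I*√10 ≈ -298.0 - 3.1623*I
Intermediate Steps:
z(x, m) = 16 (z(x, m) = 18 - 2 = 16)
c(g, I) = √(g + I² - 17*I) (c(g, I) = √((I + g) + (I² - 18*I)) = √(g + I² - 17*I))
-298 - c(6, z(-2, 5)) = -298 - √(6 + 16² - 17*16) = -298 - √(6 + 256 - 272) = -298 - √(-10) = -298 - I*√10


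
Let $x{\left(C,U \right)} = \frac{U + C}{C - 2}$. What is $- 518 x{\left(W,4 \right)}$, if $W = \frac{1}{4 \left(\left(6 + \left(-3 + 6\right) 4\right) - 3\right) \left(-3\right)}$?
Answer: $\frac{372442}{361} \approx 1031.7$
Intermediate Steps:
$W = - \frac{1}{180}$ ($W = \frac{1}{4 \left(\left(6 + 3 \cdot 4\right) - 3\right) \left(-3\right)} = \frac{1}{4 \left(\left(6 + 12\right) - 3\right) \left(-3\right)} = \frac{1}{4 \left(18 - 3\right) \left(-3\right)} = \frac{1}{4 \cdot 15 \left(-3\right)} = \frac{1}{4 \left(-45\right)} = \frac{1}{4} \left(- \frac{1}{45}\right) = - \frac{1}{180} \approx -0.0055556$)
$x{\left(C,U \right)} = \frac{C + U}{-2 + C}$
$- 518 x{\left(W,4 \right)} = - 518 \frac{- \frac{1}{180} + 4}{-2 - \frac{1}{180}} = - 518 \frac{1}{- \frac{361}{180}} \cdot \frac{719}{180} = - 518 \left(\left(- \frac{180}{361}\right) \frac{719}{180}\right) = \left(-518\right) \left(- \frac{719}{361}\right) = \frac{372442}{361}$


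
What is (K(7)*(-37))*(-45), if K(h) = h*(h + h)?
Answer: 163170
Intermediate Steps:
K(h) = 2*h² (K(h) = h*(2*h) = 2*h²)
(K(7)*(-37))*(-45) = ((2*7²)*(-37))*(-45) = ((2*49)*(-37))*(-45) = (98*(-37))*(-45) = -3626*(-45) = 163170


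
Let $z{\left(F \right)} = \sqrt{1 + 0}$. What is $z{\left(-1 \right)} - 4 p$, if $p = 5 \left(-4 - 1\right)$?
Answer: $101$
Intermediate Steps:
$z{\left(F \right)} = 1$ ($z{\left(F \right)} = \sqrt{1} = 1$)
$p = -25$ ($p = 5 \left(-5\right) = -25$)
$z{\left(-1 \right)} - 4 p = 1 - -100 = 1 + 100 = 101$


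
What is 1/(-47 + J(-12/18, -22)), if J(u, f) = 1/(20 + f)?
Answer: -2/95 ≈ -0.021053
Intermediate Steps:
1/(-47 + J(-12/18, -22)) = 1/(-47 + 1/(20 - 22)) = 1/(-47 + 1/(-2)) = 1/(-47 - ½) = 1/(-95/2) = -2/95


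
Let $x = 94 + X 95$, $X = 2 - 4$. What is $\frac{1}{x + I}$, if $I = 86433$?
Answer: $\frac{1}{86337} \approx 1.1583 \cdot 10^{-5}$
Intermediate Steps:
$X = -2$ ($X = 2 - 4 = -2$)
$x = -96$ ($x = 94 - 190 = -96$)
$\frac{1}{x + I} = \frac{1}{-96 + 86433} = \frac{1}{86337}$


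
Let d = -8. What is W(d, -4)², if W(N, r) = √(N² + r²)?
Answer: 80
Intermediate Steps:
W(d, -4)² = (√((-8)² + (-4)²))² = (√(64 + 16))² = (√80)² = (4*√5)² = 80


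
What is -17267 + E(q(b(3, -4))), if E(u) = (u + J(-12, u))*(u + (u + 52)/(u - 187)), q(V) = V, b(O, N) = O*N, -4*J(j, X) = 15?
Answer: -3397892/199 ≈ -17075.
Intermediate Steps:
J(j, X) = -15/4 (J(j, X) = -1/4*15 = -15/4)
b(O, N) = N*O
E(u) = (-15/4 + u)*(u + (52 + u)/(-187 + u)) (E(u) = (u - 15/4)*(u + (u + 52)/(u - 187)) = (-15/4 + u)*(u + (52 + u)/(-187 + u)))
-17267 + E(q(b(3, -4))) = -17267 + (-780 - 759*(-4*3)**2 + 4*(-4*3)**3 + 2998*(-4*3))/(4*(-187 - 4*3)) = -17267 + (-780 - 759*(-12)**2 + 4*(-12)**3 + 2998*(-12))/(4*(-187 - 12)) = -17267 + (1/4)*(-780 - 759*144 + 4*(-1728) - 35976)/(-199) = -17267 + (1/4)*(-1/199)*(-780 - 109296 - 6912 - 35976) = -17267 + (1/4)*(-1/199)*(-152964) = -17267 + 38241/199 = -3397892/199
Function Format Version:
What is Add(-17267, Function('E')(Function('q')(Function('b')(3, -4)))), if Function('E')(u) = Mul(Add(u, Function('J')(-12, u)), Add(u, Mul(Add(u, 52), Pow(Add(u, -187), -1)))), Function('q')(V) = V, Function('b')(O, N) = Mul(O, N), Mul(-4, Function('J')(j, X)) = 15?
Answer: Rational(-3397892, 199) ≈ -17075.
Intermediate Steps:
Function('J')(j, X) = Rational(-15, 4) (Function('J')(j, X) = Mul(Rational(-1, 4), 15) = Rational(-15, 4))
Function('b')(O, N) = Mul(N, O)
Function('E')(u) = Mul(Add(Rational(-15, 4), u), Add(u, Mul(Pow(Add(-187, u), -1), Add(52, u)))) (Function('E')(u) = Mul(Add(u, Rational(-15, 4)), Add(u, Mul(Add(u, 52), Pow(Add(u, -187), -1)))) = Mul(Add(Rational(-15, 4), u), Add(u, Mul(Add(52, u), Pow(Add(-187, u), -1)))) = Mul(Add(Rational(-15, 4), u), Add(u, Mul(Pow(Add(-187, u), -1), Add(52, u)))))
Add(-17267, Function('E')(Function('q')(Function('b')(3, -4)))) = Add(-17267, Mul(Rational(1, 4), Pow(Add(-187, Mul(-4, 3)), -1), Add(-780, Mul(-759, Pow(Mul(-4, 3), 2)), Mul(4, Pow(Mul(-4, 3), 3)), Mul(2998, Mul(-4, 3))))) = Add(-17267, Mul(Rational(1, 4), Pow(Add(-187, -12), -1), Add(-780, Mul(-759, Pow(-12, 2)), Mul(4, Pow(-12, 3)), Mul(2998, -12)))) = Add(-17267, Mul(Rational(1, 4), Pow(-199, -1), Add(-780, Mul(-759, 144), Mul(4, -1728), -35976))) = Add(-17267, Mul(Rational(1, 4), Rational(-1, 199), Add(-780, -109296, -6912, -35976))) = Add(-17267, Mul(Rational(1, 4), Rational(-1, 199), -152964)) = Add(-17267, Rational(38241, 199)) = Rational(-3397892, 199)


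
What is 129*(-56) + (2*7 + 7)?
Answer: -7203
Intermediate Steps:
129*(-56) + (2*7 + 7) = -7224 + (14 + 7) = -7224 + 21 = -7203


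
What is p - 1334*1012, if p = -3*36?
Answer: -1350116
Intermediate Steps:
p = -108
p - 1334*1012 = -108 - 1334*1012 = -108 - 1350008 = -1350116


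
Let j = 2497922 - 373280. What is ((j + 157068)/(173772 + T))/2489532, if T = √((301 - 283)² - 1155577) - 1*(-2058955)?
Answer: 44688030905/108863980755295316 - 20015*I*√1155253/108863980755295316 ≈ 4.1049e-7 - 1.9761e-10*I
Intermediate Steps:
j = 2124642
T = 2058955 + I*√1155253 (T = √(18² - 1155577) + 2058955 = √(324 - 1155577) + 2058955 = √(-1155253) + 2058955 = I*√1155253 + 2058955 = 2058955 + I*√1155253 ≈ 2.059e+6 + 1074.8*I)
((j + 157068)/(173772 + T))/2489532 = ((2124642 + 157068)/(173772 + (2058955 + I*√1155253)))/2489532 = (2281710/(2232727 + I*√1155253))*(1/2489532) = 20015/(21838*(2232727 + I*√1155253))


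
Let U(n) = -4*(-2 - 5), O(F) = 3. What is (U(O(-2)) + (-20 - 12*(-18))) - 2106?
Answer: -1882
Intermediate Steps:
U(n) = 28 (U(n) = -4*(-7) = 28)
(U(O(-2)) + (-20 - 12*(-18))) - 2106 = (28 + (-20 - 12*(-18))) - 2106 = (28 + (-20 + 216)) - 2106 = (28 + 196) - 2106 = 224 - 2106 = -1882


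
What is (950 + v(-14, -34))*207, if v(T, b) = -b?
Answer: 203688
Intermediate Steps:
(950 + v(-14, -34))*207 = (950 - 1*(-34))*207 = (950 + 34)*207 = 984*207 = 203688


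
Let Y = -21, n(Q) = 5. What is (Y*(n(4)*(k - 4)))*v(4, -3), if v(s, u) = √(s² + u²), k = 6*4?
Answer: -10500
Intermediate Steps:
k = 24
(Y*(n(4)*(k - 4)))*v(4, -3) = (-105*(24 - 4))*√(4² + (-3)²) = (-105*20)*√(16 + 9) = (-21*100)*√25 = -2100*5 = -10500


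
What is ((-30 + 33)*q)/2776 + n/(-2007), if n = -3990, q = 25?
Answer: 3742255/1857144 ≈ 2.0151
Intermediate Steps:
((-30 + 33)*q)/2776 + n/(-2007) = ((-30 + 33)*25)/2776 - 3990/(-2007) = (3*25)*(1/2776) - 3990*(-1/2007) = 75*(1/2776) + 1330/669 = 75/2776 + 1330/669 = 3742255/1857144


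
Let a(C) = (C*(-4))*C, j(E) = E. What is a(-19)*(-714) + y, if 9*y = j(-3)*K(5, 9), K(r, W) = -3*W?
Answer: 1031025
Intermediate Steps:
y = 9 (y = (-(-9)*9)/9 = (-3*(-27))/9 = (1/9)*81 = 9)
a(C) = -4*C**2 (a(C) = (-4*C)*C = -4*C**2)
a(-19)*(-714) + y = -4*(-19)**2*(-714) + 9 = -4*361*(-714) + 9 = -1444*(-714) + 9 = 1031016 + 9 = 1031025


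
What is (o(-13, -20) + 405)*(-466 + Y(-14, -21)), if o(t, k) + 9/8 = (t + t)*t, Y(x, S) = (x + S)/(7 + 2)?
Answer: -25099115/72 ≈ -3.4860e+5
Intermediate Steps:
Y(x, S) = S/9 + x/9 (Y(x, S) = (S + x)/9 = (S + x)*(1/9) = S/9 + x/9)
o(t, k) = -9/8 + 2*t**2 (o(t, k) = -9/8 + (t + t)*t = -9/8 + (2*t)*t = -9/8 + 2*t**2)
(o(-13, -20) + 405)*(-466 + Y(-14, -21)) = ((-9/8 + 2*(-13)**2) + 405)*(-466 + ((1/9)*(-21) + (1/9)*(-14))) = ((-9/8 + 2*169) + 405)*(-466 + (-7/3 - 14/9)) = ((-9/8 + 338) + 405)*(-466 - 35/9) = (2695/8 + 405)*(-4229/9) = (5935/8)*(-4229/9) = -25099115/72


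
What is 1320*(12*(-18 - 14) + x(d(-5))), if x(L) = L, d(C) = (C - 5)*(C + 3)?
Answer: -480480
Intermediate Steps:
d(C) = (-5 + C)*(3 + C)
1320*(12*(-18 - 14) + x(d(-5))) = 1320*(12*(-18 - 14) + (-15 + (-5)**2 - 2*(-5))) = 1320*(12*(-32) + (-15 + 25 + 10)) = 1320*(-384 + 20) = 1320*(-364) = -480480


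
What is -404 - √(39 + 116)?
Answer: -404 - √155 ≈ -416.45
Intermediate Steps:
-404 - √(39 + 116) = -404 - √155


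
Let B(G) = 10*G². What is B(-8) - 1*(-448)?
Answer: 1088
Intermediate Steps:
B(-8) - 1*(-448) = 10*(-8)² - 1*(-448) = 10*64 + 448 = 640 + 448 = 1088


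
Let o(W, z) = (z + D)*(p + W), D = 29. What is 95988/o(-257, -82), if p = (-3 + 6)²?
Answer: 23997/3286 ≈ 7.3028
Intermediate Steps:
p = 9 (p = 3² = 9)
o(W, z) = (9 + W)*(29 + z) (o(W, z) = (z + 29)*(9 + W) = (29 + z)*(9 + W) = (9 + W)*(29 + z))
95988/o(-257, -82) = 95988/(261 + 9*(-82) + 29*(-257) - 257*(-82)) = 95988/(261 - 738 - 7453 + 21074) = 95988/13144 = 95988*(1/13144) = 23997/3286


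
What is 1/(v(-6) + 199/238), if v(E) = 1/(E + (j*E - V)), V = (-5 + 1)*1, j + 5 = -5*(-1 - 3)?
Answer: 10948/9035 ≈ 1.2117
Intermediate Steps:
j = 15 (j = -5 - 5*(-1 - 3) = -5 - 5*(-4) = -5 + 20 = 15)
V = -4 (V = -4*1 = -4)
v(E) = 1/(4 + 16*E) (v(E) = 1/(E + (15*E - 1*(-4))) = 1/(E + (15*E + 4)) = 1/(E + (4 + 15*E)) = 1/(4 + 16*E))
1/(v(-6) + 199/238) = 1/(1/(4*(1 + 4*(-6))) + 199/238) = 1/(1/(4*(1 - 24)) + 199*(1/238)) = 1/((1/4)/(-23) + 199/238) = 1/((1/4)*(-1/23) + 199/238) = 1/(-1/92 + 199/238) = 1/(9035/10948) = 10948/9035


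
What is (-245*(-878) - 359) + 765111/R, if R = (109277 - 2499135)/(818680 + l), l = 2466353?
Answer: -1725789895/2062 ≈ -8.3695e+5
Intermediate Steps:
R = -39178/53853 (R = (109277 - 2499135)/(818680 + 2466353) = -2389858/3285033 = -2389858*1/3285033 = -39178/53853 ≈ -0.72750)
(-245*(-878) - 359) + 765111/R = (-245*(-878) - 359) + 765111/(-39178/53853) = (215110 - 359) + 765111*(-53853/39178) = 214751 - 2168606457/2062 = -1725789895/2062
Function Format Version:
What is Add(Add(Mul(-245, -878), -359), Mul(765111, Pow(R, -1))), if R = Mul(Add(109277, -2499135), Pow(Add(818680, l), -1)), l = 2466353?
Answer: Rational(-1725789895, 2062) ≈ -8.3695e+5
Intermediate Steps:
R = Rational(-39178, 53853) (R = Mul(Add(109277, -2499135), Pow(Add(818680, 2466353), -1)) = Mul(-2389858, Pow(3285033, -1)) = Mul(-2389858, Rational(1, 3285033)) = Rational(-39178, 53853) ≈ -0.72750)
Add(Add(Mul(-245, -878), -359), Mul(765111, Pow(R, -1))) = Add(Add(Mul(-245, -878), -359), Mul(765111, Pow(Rational(-39178, 53853), -1))) = Add(Add(215110, -359), Mul(765111, Rational(-53853, 39178))) = Add(214751, Rational(-2168606457, 2062)) = Rational(-1725789895, 2062)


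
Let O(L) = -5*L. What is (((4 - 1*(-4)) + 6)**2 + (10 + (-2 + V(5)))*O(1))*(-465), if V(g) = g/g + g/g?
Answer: -67890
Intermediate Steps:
V(g) = 2 (V(g) = 1 + 1 = 2)
(((4 - 1*(-4)) + 6)**2 + (10 + (-2 + V(5)))*O(1))*(-465) = (((4 - 1*(-4)) + 6)**2 + (10 + (-2 + 2))*(-5*1))*(-465) = (((4 + 4) + 6)**2 + (10 + 0)*(-5))*(-465) = ((8 + 6)**2 + 10*(-5))*(-465) = (14**2 - 50)*(-465) = (196 - 50)*(-465) = 146*(-465) = -67890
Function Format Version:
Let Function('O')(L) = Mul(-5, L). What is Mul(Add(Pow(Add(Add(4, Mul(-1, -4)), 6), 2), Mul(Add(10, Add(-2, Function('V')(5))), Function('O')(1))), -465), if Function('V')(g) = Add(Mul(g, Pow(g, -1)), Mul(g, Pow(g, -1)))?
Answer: -67890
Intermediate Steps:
Function('V')(g) = 2 (Function('V')(g) = Add(1, 1) = 2)
Mul(Add(Pow(Add(Add(4, Mul(-1, -4)), 6), 2), Mul(Add(10, Add(-2, Function('V')(5))), Function('O')(1))), -465) = Mul(Add(Pow(Add(Add(4, Mul(-1, -4)), 6), 2), Mul(Add(10, Add(-2, 2)), Mul(-5, 1))), -465) = Mul(Add(Pow(Add(Add(4, 4), 6), 2), Mul(Add(10, 0), -5)), -465) = Mul(Add(Pow(Add(8, 6), 2), Mul(10, -5)), -465) = Mul(Add(Pow(14, 2), -50), -465) = Mul(Add(196, -50), -465) = Mul(146, -465) = -67890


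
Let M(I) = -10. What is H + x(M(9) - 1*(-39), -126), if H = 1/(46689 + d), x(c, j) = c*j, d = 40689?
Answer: -319279211/87378 ≈ -3654.0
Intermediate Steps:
H = 1/87378 (H = 1/(46689 + 40689) = 1/87378 ≈ 1.1445e-5)
H + x(M(9) - 1*(-39), -126) = 1/87378 + (-10 - 1*(-39))*(-126) = 1/87378 + (-10 + 39)*(-126) = 1/87378 + 29*(-126) = 1/87378 - 3654 = -319279211/87378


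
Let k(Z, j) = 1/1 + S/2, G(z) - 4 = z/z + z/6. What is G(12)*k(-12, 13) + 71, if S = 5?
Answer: 191/2 ≈ 95.500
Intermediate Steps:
G(z) = 5 + z/6 (G(z) = 4 + (z/z + z/6) = 4 + (1 + z*(⅙)) = 4 + (1 + z/6) = 5 + z/6)
k(Z, j) = 7/2 (k(Z, j) = 1/1 + 5/2 = 1*1 + 5*(½) = 1 + 5/2 = 7/2)
G(12)*k(-12, 13) + 71 = (5 + (⅙)*12)*(7/2) + 71 = (5 + 2)*(7/2) + 71 = 7*(7/2) + 71 = 49/2 + 71 = 191/2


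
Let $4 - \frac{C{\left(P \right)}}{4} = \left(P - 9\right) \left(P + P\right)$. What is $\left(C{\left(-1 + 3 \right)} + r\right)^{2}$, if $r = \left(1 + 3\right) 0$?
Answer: $16384$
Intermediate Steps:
$r = 0$ ($r = 4 \cdot 0 = 0$)
$C{\left(P \right)} = 16 - 8 P \left(-9 + P\right)$ ($C{\left(P \right)} = 16 - 4 \left(P - 9\right) \left(P + P\right) = 16 - 4 \left(-9 + P\right) 2 P = 16 - 4 \cdot 2 P \left(-9 + P\right) = 16 - 8 P \left(-9 + P\right)$)
$\left(C{\left(-1 + 3 \right)} + r\right)^{2} = \left(\left(16 - 8 \left(-1 + 3\right)^{2} + 72 \left(-1 + 3\right)\right) + 0\right)^{2} = \left(\left(16 - 8 \cdot 2^{2} + 72 \cdot 2\right) + 0\right)^{2} = \left(\left(16 - 32 + 144\right) + 0\right)^{2} = \left(128 + 0\right)^{2} = 128^{2} = 16384$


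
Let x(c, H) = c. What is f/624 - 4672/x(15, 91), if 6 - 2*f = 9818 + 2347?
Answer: -2004347/6240 ≈ -321.21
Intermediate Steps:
f = -12159/2 (f = 3 - (9818 + 2347)/2 = 3 - ½*12165 = 3 - 12165/2 = -12159/2 ≈ -6079.5)
f/624 - 4672/x(15, 91) = -12159/2/624 - 4672/15 = -12159/2*1/624 - 4672*1/15 = -4053/416 - 4672/15 = -2004347/6240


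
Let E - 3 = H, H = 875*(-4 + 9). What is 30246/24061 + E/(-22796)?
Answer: 292074379/274247278 ≈ 1.0650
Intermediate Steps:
H = 4375 (H = 875*5 = 4375)
E = 4378 (E = 3 + 4375 = 4378)
30246/24061 + E/(-22796) = 30246/24061 + 4378/(-22796) = 30246*(1/24061) + 4378*(-1/22796) = 30246/24061 - 2189/11398 = 292074379/274247278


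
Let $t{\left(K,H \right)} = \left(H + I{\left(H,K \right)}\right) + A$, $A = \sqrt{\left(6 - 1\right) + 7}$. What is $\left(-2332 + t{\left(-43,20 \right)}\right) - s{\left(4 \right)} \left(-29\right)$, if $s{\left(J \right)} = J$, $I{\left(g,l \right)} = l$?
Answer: $-2239 + 2 \sqrt{3} \approx -2235.5$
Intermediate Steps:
$A = 2 \sqrt{3}$ ($A = \sqrt{\left(6 - 1\right) + 7} = \sqrt{5 + 7} = \sqrt{12} = 2 \sqrt{3} \approx 3.4641$)
$t{\left(K,H \right)} = H + K + 2 \sqrt{3}$ ($t{\left(K,H \right)} = \left(H + K\right) + 2 \sqrt{3} = H + K + 2 \sqrt{3}$)
$\left(-2332 + t{\left(-43,20 \right)}\right) - s{\left(4 \right)} \left(-29\right) = \left(-2332 + \left(20 - 43 + 2 \sqrt{3}\right)\right) - 4 \left(-29\right) = \left(-2332 - \left(23 - 2 \sqrt{3}\right)\right) - -116 = \left(-2355 + 2 \sqrt{3}\right) + 116 = -2239 + 2 \sqrt{3}$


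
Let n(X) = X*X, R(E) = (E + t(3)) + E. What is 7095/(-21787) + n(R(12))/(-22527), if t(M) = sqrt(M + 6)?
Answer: -19523532/54532861 ≈ -0.35801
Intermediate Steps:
t(M) = sqrt(6 + M)
R(E) = 3 + 2*E (R(E) = (E + sqrt(6 + 3)) + E = (E + sqrt(9)) + E = (E + 3) + E = (3 + E) + E = 3 + 2*E)
n(X) = X**2
7095/(-21787) + n(R(12))/(-22527) = 7095/(-21787) + (3 + 2*12)**2/(-22527) = 7095*(-1/21787) + (3 + 24)**2*(-1/22527) = -7095/21787 + 27**2*(-1/22527) = -7095/21787 + 729*(-1/22527) = -7095/21787 - 81/2503 = -19523532/54532861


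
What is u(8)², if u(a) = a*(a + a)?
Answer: 16384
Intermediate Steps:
u(a) = 2*a² (u(a) = a*(2*a) = 2*a²)
u(8)² = (2*8²)² = (2*64)² = 128² = 16384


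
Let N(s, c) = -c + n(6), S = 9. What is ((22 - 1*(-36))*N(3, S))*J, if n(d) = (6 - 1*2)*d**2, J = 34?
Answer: 266220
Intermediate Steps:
n(d) = 4*d**2 (n(d) = (6 - 2)*d**2 = 4*d**2)
N(s, c) = 144 - c (N(s, c) = -c + 4*6**2 = -c + 4*36 = -c + 144 = 144 - c)
((22 - 1*(-36))*N(3, S))*J = ((22 - 1*(-36))*(144 - 1*9))*34 = ((22 + 36)*(144 - 9))*34 = (58*135)*34 = 7830*34 = 266220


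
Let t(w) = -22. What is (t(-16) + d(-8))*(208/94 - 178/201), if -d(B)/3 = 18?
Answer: -952888/9447 ≈ -100.87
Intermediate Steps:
d(B) = -54 (d(B) = -3*18 = -54)
(t(-16) + d(-8))*(208/94 - 178/201) = (-22 - 54)*(208/94 - 178/201) = -76*(208*(1/94) - 178*1/201) = -76*(104/47 - 178/201) = -76*12538/9447 = -952888/9447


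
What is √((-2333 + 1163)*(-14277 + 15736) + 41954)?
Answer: 2*I*√416269 ≈ 1290.4*I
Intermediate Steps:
√((-2333 + 1163)*(-14277 + 15736) + 41954) = √(-1170*1459 + 41954) = √(-1707030 + 41954) = √(-1665076) = 2*I*√416269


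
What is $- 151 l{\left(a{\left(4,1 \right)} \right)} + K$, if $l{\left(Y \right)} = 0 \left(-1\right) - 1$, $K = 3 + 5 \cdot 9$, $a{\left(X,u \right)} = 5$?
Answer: $199$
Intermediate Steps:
$K = 48$ ($K = 3 + 45 = 48$)
$l{\left(Y \right)} = -1$ ($l{\left(Y \right)} = 0 - 1 = -1$)
$- 151 l{\left(a{\left(4,1 \right)} \right)} + K = \left(-151\right) \left(-1\right) + 48 = 151 + 48 = 199$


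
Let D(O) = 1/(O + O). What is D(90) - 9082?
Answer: -1634759/180 ≈ -9082.0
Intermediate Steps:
D(O) = 1/(2*O)
D(90) - 9082 = (½)/90 - 9082 = (½)*(1/90) - 9082 = 1/180 - 9082 = -1634759/180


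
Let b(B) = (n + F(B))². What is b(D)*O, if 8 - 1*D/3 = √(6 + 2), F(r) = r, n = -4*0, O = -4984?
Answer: -3229632 + 1435392*√2 ≈ -1.1997e+6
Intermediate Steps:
n = 0
D = 24 - 6*√2 (D = 24 - 3*√(6 + 2) = 24 - 6*√2 ≈ 15.515)
b(B) = B² (b(B) = (0 + B)² = B²)
b(D)*O = (24 - 6*√2)²*(-4984) = -4984*(24 - 6*√2)²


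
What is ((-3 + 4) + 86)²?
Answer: 7569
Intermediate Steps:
((-3 + 4) + 86)² = (1 + 86)² = 87² = 7569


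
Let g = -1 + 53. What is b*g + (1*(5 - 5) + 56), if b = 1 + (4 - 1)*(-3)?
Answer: -360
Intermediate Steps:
b = -8 (b = 1 + 3*(-3) = 1 - 9 = -8)
g = 52
b*g + (1*(5 - 5) + 56) = -8*52 + (1*(5 - 5) + 56) = -416 + (1*0 + 56) = -416 + (0 + 56) = -416 + 56 = -360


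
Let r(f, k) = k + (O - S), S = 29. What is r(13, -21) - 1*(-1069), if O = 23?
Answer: 1042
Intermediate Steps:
r(f, k) = -6 + k (r(f, k) = k + (23 - 1*29) = k + (23 - 29) = k - 6 = -6 + k)
r(13, -21) - 1*(-1069) = (-6 - 21) - 1*(-1069) = -27 + 1069 = 1042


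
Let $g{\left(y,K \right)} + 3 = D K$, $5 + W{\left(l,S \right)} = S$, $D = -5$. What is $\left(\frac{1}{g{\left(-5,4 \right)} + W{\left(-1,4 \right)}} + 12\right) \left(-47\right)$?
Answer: $- \frac{13489}{24} \approx -562.04$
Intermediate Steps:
$W{\left(l,S \right)} = -5 + S$
$g{\left(y,K \right)} = -3 - 5 K$
$\left(\frac{1}{g{\left(-5,4 \right)} + W{\left(-1,4 \right)}} + 12\right) \left(-47\right) = \left(\frac{1}{\left(-3 - 20\right) + \left(-5 + 4\right)} + 12\right) \left(-47\right) = \left(\frac{1}{\left(-3 - 20\right) - 1} + 12\right) \left(-47\right) = \left(\frac{1}{-23 - 1} + 12\right) \left(-47\right) = \left(\frac{1}{-24} + 12\right) \left(-47\right) = \left(- \frac{1}{24} + 12\right) \left(-47\right) = \frac{287}{24} \left(-47\right) = - \frac{13489}{24}$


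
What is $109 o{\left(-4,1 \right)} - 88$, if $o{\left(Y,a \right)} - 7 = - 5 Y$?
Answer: $2855$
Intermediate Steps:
$o{\left(Y,a \right)} = 7 - 5 Y$
$109 o{\left(-4,1 \right)} - 88 = 109 \left(7 - -20\right) - 88 = 109 \left(7 + 20\right) - 88 = 109 \cdot 27 - 88 = 2943 - 88 = 2855$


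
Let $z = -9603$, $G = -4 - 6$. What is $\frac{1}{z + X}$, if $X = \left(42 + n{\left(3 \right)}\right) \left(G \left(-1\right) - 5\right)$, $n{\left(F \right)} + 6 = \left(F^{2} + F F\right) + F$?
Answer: $- \frac{1}{9318} \approx -0.00010732$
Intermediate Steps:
$G = -10$ ($G = -4 - 6 = -10$)
$n{\left(F \right)} = -6 + F + 2 F^{2}$ ($n{\left(F \right)} = -6 + \left(\left(F^{2} + F F\right) + F\right) = -6 + \left(\left(F^{2} + F^{2}\right) + F\right) = -6 + \left(2 F^{2} + F\right) = -6 + \left(F + 2 F^{2}\right) = -6 + F + 2 F^{2}$)
$X = 285$ ($X = \left(42 + \left(-6 + 3 + 2 \cdot 3^{2}\right)\right) \left(\left(-10\right) \left(-1\right) - 5\right) = \left(42 + \left(-6 + 3 + 2 \cdot 9\right)\right) \left(10 - 5\right) = \left(42 + \left(-6 + 3 + 18\right)\right) 5 = \left(42 + 15\right) 5 = 57 \cdot 5 = 285$)
$\frac{1}{z + X} = \frac{1}{-9603 + 285} = \frac{1}{-9318} = - \frac{1}{9318}$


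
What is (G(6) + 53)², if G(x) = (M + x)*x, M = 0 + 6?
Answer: 15625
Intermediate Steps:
M = 6
G(x) = x*(6 + x) (G(x) = (6 + x)*x = x*(6 + x))
(G(6) + 53)² = (6*(6 + 6) + 53)² = (6*12 + 53)² = (72 + 53)² = 125² = 15625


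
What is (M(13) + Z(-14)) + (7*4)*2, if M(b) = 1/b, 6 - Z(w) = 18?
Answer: 573/13 ≈ 44.077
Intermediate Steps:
Z(w) = -12 (Z(w) = 6 - 1*18 = 6 - 18 = -12)
(M(13) + Z(-14)) + (7*4)*2 = (1/13 - 12) + (7*4)*2 = (1/13 - 12) + 28*2 = -155/13 + 56 = 573/13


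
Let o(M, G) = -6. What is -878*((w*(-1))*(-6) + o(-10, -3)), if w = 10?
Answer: -47412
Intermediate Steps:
-878*((w*(-1))*(-6) + o(-10, -3)) = -878*((10*(-1))*(-6) - 6) = -878*(-10*(-6) - 6) = -878*(60 - 6) = -878*54 = -47412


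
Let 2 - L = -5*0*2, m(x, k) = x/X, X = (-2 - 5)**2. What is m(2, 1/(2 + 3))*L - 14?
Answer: -682/49 ≈ -13.918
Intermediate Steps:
X = 49 (X = (-7)**2 = 49)
m(x, k) = x/49
L = 2 (L = 2 - (-5*0)*2 = 2 - 0*2 = 2 - 1*0 = 2 + 0 = 2)
m(2, 1/(2 + 3))*L - 14 = ((1/49)*2)*2 - 14 = (2/49)*2 - 14 = 4/49 - 14 = -682/49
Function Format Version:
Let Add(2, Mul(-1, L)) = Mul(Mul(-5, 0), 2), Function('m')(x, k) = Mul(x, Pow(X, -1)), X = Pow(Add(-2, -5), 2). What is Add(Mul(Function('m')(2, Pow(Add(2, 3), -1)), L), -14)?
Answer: Rational(-682, 49) ≈ -13.918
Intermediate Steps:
X = 49 (X = Pow(-7, 2) = 49)
Function('m')(x, k) = Mul(Rational(1, 49), x) (Function('m')(x, k) = Mul(x, Pow(49, -1)) = Mul(x, Rational(1, 49)) = Mul(Rational(1, 49), x))
L = 2 (L = Add(2, Mul(-1, Mul(Mul(-5, 0), 2))) = Add(2, Mul(-1, Mul(0, 2))) = Add(2, Mul(-1, 0)) = Add(2, 0) = 2)
Add(Mul(Function('m')(2, Pow(Add(2, 3), -1)), L), -14) = Add(Mul(Mul(Rational(1, 49), 2), 2), -14) = Add(Mul(Rational(2, 49), 2), -14) = Add(Rational(4, 49), -14) = Rational(-682, 49)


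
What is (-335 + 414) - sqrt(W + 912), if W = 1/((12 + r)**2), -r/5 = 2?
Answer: 79 - sqrt(3649)/2 ≈ 48.797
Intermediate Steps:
r = -10 (r = -5*2 = -10)
W = 1/4 (W = 1/((12 - 10)**2) = 1/(2**2) = 1/4 ≈ 0.25000)
(-335 + 414) - sqrt(W + 912) = (-335 + 414) - sqrt(1/4 + 912) = 79 - sqrt(3649/4) = 79 - sqrt(3649)/2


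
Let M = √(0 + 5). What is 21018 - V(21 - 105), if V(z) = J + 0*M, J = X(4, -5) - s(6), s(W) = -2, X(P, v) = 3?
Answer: 21013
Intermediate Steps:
M = √5 ≈ 2.2361
J = 5 (J = 3 - 1*(-2) = 3 + 2 = 5)
V(z) = 5 (V(z) = 5 + 0*√5 = 5 + 0 = 5)
21018 - V(21 - 105) = 21018 - 1*5 = 21018 - 5 = 21013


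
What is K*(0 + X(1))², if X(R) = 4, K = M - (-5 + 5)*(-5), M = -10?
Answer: -160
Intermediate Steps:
K = -10 (K = -10 - (-5 + 5)*(-5) = -10 - 0*(-5) = -10 - 1*0 = -10 + 0 = -10)
K*(0 + X(1))² = -10*(0 + 4)² = -10*4² = -10*16 = -160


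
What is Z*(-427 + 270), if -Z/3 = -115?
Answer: -54165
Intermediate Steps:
Z = 345 (Z = -3*(-115) = 345)
Z*(-427 + 270) = 345*(-427 + 270) = 345*(-157) = -54165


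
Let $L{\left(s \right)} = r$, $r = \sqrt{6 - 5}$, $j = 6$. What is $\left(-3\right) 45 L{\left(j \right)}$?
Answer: $-135$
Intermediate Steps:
$r = 1$ ($r = \sqrt{1} = 1$)
$L{\left(s \right)} = 1$
$\left(-3\right) 45 L{\left(j \right)} = \left(-3\right) 45 \cdot 1 = \left(-135\right) 1 = -135$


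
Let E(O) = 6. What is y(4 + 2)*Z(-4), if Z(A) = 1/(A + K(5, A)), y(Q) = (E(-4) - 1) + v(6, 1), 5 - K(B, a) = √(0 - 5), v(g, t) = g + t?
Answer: 2 + 2*I*√5 ≈ 2.0 + 4.4721*I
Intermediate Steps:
K(B, a) = 5 - I*√5 (K(B, a) = 5 - √(0 - 5) = 5 - √(-5) = 5 - I*√5)
y(Q) = 12 (y(Q) = (6 - 1) + (6 + 1) = 5 + 7 = 12)
Z(A) = 1/(5 + A - I*√5) (Z(A) = 1/(A + (5 - I*√5)) = 1/(5 + A - I*√5))
y(4 + 2)*Z(-4) = 12/(5 - 4 - I*√5) = 12/(1 - I*√5)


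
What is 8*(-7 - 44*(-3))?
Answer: 1000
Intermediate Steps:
8*(-7 - 44*(-3)) = 8*(-7 + 132) = 8*125 = 1000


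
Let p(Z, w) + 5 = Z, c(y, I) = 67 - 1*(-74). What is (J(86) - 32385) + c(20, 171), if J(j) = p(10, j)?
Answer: -32239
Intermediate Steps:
c(y, I) = 141 (c(y, I) = 67 + 74 = 141)
p(Z, w) = -5 + Z
J(j) = 5 (J(j) = -5 + 10 = 5)
(J(86) - 32385) + c(20, 171) = (5 - 32385) + 141 = -32380 + 141 = -32239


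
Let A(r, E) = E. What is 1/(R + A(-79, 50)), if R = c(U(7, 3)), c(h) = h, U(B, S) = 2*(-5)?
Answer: 1/40 ≈ 0.025000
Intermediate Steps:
U(B, S) = -10
R = -10
1/(R + A(-79, 50)) = 1/(-10 + 50) = 1/40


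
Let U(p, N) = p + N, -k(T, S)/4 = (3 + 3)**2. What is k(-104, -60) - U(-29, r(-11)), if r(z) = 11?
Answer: -126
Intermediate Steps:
k(T, S) = -144 (k(T, S) = -4*(3 + 3)**2 = -4*6**2 = -4*36 = -144)
U(p, N) = N + p
k(-104, -60) - U(-29, r(-11)) = -144 - (11 - 29) = -144 - 1*(-18) = -144 + 18 = -126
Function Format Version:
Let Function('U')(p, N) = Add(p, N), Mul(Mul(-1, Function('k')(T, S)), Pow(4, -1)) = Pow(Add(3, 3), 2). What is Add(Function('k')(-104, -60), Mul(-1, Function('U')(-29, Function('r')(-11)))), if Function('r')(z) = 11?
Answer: -126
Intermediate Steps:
Function('k')(T, S) = -144 (Function('k')(T, S) = Mul(-4, Pow(Add(3, 3), 2)) = Mul(-4, Pow(6, 2)) = Mul(-4, 36) = -144)
Function('U')(p, N) = Add(N, p)
Add(Function('k')(-104, -60), Mul(-1, Function('U')(-29, Function('r')(-11)))) = Add(-144, Mul(-1, Add(11, -29))) = Add(-144, Mul(-1, -18)) = Add(-144, 18) = -126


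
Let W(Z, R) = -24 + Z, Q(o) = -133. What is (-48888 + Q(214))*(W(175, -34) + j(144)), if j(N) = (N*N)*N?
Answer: -146383323835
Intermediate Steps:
j(N) = N**3 (j(N) = N**2*N = N**3)
(-48888 + Q(214))*(W(175, -34) + j(144)) = (-48888 - 133)*((-24 + 175) + 144**3) = -49021*(151 + 2985984) = -49021*2986135 = -146383323835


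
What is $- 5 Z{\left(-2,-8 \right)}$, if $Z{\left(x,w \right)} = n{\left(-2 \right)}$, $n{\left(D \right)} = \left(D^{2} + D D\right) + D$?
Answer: $-30$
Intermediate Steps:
$n{\left(D \right)} = D + 2 D^{2}$ ($n{\left(D \right)} = \left(D^{2} + D^{2}\right) + D = 2 D^{2} + D = D + 2 D^{2}$)
$Z{\left(x,w \right)} = 6$ ($Z{\left(x,w \right)} = - 2 \left(1 + 2 \left(-2\right)\right) = - 2 \left(1 - 4\right) = \left(-2\right) \left(-3\right) = 6$)
$- 5 Z{\left(-2,-8 \right)} = \left(-5\right) 6 = -30$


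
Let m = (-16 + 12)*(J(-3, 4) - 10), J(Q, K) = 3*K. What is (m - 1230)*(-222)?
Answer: 274836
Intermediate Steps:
m = -8 (m = (-16 + 12)*(3*4 - 10) = -4*(12 - 10) = -4*2 = -8)
(m - 1230)*(-222) = (-8 - 1230)*(-222) = -1238*(-222) = 274836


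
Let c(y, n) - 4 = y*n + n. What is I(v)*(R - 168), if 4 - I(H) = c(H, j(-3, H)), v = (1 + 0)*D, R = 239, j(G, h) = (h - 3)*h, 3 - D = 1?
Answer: 426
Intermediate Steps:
D = 2 (D = 3 - 1*1 = 3 - 1 = 2)
j(G, h) = h*(-3 + h) (j(G, h) = (-3 + h)*h = h*(-3 + h))
v = 2 (v = (1 + 0)*2 = 1*2 = 2)
c(y, n) = 4 + n + n*y (c(y, n) = 4 + (y*n + n) = 4 + (n*y + n) = 4 + (n + n*y) = 4 + n + n*y)
I(H) = -H*(-3 + H) - H²*(-3 + H) (I(H) = 4 - (4 + H*(-3 + H) + (H*(-3 + H))*H) = 4 - (4 + H*(-3 + H) + H²*(-3 + H)) = 4 + (-4 - H*(-3 + H) - H²*(-3 + H)) = -H*(-3 + H) - H²*(-3 + H))
I(v)*(R - 168) = (2*(3 - 1*2 + 2*(3 - 1*2)))*(239 - 168) = (2*(3 - 2 + 2*(3 - 2)))*71 = (2*(3 - 2 + 2*1))*71 = (2*(3 - 2 + 2))*71 = (2*3)*71 = 6*71 = 426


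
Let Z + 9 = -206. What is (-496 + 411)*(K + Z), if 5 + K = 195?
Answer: 2125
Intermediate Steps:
Z = -215 (Z = -9 - 206 = -215)
K = 190 (K = -5 + 195 = 190)
(-496 + 411)*(K + Z) = (-496 + 411)*(190 - 215) = -85*(-25) = 2125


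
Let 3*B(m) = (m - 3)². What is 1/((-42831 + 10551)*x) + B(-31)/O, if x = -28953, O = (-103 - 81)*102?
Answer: -441340207/21495865320 ≈ -0.020531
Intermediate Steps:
O = -18768 (O = -184*102 = -18768)
B(m) = (-3 + m)²/3 (B(m) = (m - 3)²/3 = (-3 + m)²/3)
1/((-42831 + 10551)*x) + B(-31)/O = 1/((-42831 + 10551)*(-28953)) + ((-3 - 31)²/3)/(-18768) = -1/28953/(-32280) + ((⅓)*(-34)²)*(-1/18768) = -1/32280*(-1/28953) + ((⅓)*1156)*(-1/18768) = 1/934602840 + (1156/3)*(-1/18768) = 1/934602840 - 17/828 = -441340207/21495865320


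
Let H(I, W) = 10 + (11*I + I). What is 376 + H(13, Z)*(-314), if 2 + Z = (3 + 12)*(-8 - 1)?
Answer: -51748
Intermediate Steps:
Z = -137 (Z = -2 + (3 + 12)*(-8 - 1) = -2 + 15*(-9) = -2 - 135 = -137)
H(I, W) = 10 + 12*I
376 + H(13, Z)*(-314) = 376 + (10 + 12*13)*(-314) = 376 + (10 + 156)*(-314) = 376 + 166*(-314) = 376 - 52124 = -51748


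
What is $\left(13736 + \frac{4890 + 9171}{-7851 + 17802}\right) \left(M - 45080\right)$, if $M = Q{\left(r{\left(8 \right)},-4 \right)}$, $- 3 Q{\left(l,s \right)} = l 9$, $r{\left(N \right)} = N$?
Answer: $- \frac{2055253922896}{3317} \approx -6.1961 \cdot 10^{8}$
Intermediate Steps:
$Q{\left(l,s \right)} = - 3 l$ ($Q{\left(l,s \right)} = - \frac{l 9}{3} = - \frac{9 l}{3} = - 3 l$)
$M = -24$ ($M = \left(-3\right) 8 = -24$)
$\left(13736 + \frac{4890 + 9171}{-7851 + 17802}\right) \left(M - 45080\right) = \left(13736 + \frac{4890 + 9171}{-7851 + 17802}\right) \left(-24 - 45080\right) = \left(13736 + \frac{14061}{9951}\right) \left(-45104\right) = \left(13736 + 14061 \cdot \frac{1}{9951}\right) \left(-45104\right) = \left(13736 + \frac{4687}{3317}\right) \left(-45104\right) = \frac{45566999}{3317} \left(-45104\right) = - \frac{2055253922896}{3317}$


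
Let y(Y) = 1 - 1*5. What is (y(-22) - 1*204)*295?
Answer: -61360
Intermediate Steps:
y(Y) = -4 (y(Y) = 1 - 5 = -4)
(y(-22) - 1*204)*295 = (-4 - 1*204)*295 = (-4 - 204)*295 = -208*295 = -61360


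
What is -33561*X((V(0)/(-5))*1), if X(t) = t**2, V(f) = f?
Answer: 0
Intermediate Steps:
-33561*X((V(0)/(-5))*1) = -33561*((0/(-5))*1)**2 = -33561*((0*(-1/5))*1)**2 = -33561*(0*1)**2 = -33561*0**2 = -33561*0 = 0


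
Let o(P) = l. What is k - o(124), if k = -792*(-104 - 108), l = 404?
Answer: 167500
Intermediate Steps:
o(P) = 404
k = 167904 (k = -792*(-212) = 167904)
k - o(124) = 167904 - 1*404 = 167904 - 404 = 167500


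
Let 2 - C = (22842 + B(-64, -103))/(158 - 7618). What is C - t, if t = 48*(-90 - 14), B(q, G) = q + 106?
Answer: 9319531/1865 ≈ 4997.1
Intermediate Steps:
B(q, G) = 106 + q
t = -4992 (t = 48*(-104) = -4992)
C = 9451/1865 (C = 2 - (22842 + (106 - 64))/(158 - 7618) = 2 - (22842 + 42)/(-7460) = 2 - 22884*(-1)/7460 = 2 - 1*(-5721/1865) = 2 + 5721/1865 = 9451/1865 ≈ 5.0676)
C - t = 9451/1865 - 1*(-4992) = 9451/1865 + 4992 = 9319531/1865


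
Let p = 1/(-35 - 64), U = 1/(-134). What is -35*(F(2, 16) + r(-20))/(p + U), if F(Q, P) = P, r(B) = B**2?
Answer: 193152960/233 ≈ 8.2898e+5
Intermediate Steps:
U = -1/134 ≈ -0.0074627
p = -1/99 (p = 1/(-99) = -1/99 ≈ -0.010101)
-35*(F(2, 16) + r(-20))/(p + U) = -35*(16 + (-20)**2)/(-1/99 - 1/134) = -35*(16 + 400)/(-233/13266) = -14560*(-13266)/233 = -35*(-5518656/233) = 193152960/233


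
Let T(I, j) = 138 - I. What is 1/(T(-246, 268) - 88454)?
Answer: -1/88070 ≈ -1.1355e-5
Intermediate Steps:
1/(T(-246, 268) - 88454) = 1/((138 - 1*(-246)) - 88454) = 1/((138 + 246) - 88454) = 1/(384 - 88454) = 1/(-88070) = -1/88070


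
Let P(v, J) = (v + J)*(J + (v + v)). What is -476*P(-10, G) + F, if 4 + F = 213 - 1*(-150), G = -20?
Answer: -570841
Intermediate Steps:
P(v, J) = (J + v)*(J + 2*v)
F = 359 (F = -4 + (213 - 1*(-150)) = -4 + (213 + 150) = -4 + 363 = 359)
-476*P(-10, G) + F = -476*((-20)² + 2*(-10)² + 3*(-20)*(-10)) + 359 = -476*(400 + 2*100 + 600) + 359 = -476*(400 + 200 + 600) + 359 = -476*1200 + 359 = -571200 + 359 = -570841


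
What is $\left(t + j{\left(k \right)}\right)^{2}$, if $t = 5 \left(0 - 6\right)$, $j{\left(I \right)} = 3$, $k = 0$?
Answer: $729$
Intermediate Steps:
$t = -30$ ($t = 5 \left(0 - 6\right) = 5 \left(-6\right) = -30$)
$\left(t + j{\left(k \right)}\right)^{2} = \left(-30 + 3\right)^{2} = \left(-27\right)^{2} = 729$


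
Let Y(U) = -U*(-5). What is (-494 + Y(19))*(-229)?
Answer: 91371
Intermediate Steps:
Y(U) = 5*U (Y(U) = -(-5)*U = 5*U)
(-494 + Y(19))*(-229) = (-494 + 5*19)*(-229) = (-494 + 95)*(-229) = -399*(-229) = 91371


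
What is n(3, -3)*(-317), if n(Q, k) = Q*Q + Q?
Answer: -3804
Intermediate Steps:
n(Q, k) = Q + Q**2 (n(Q, k) = Q**2 + Q = Q + Q**2)
n(3, -3)*(-317) = (3*(1 + 3))*(-317) = (3*4)*(-317) = 12*(-317) = -3804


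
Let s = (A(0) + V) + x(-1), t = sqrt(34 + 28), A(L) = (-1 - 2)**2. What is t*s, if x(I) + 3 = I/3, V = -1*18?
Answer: -37*sqrt(62)/3 ≈ -97.113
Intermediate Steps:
V = -18
x(I) = -3 + I/3
A(L) = 9 (A(L) = (-3)**2 = 9)
t = sqrt(62) ≈ 7.8740
s = -37/3 (s = (9 - 18) + (-3 + (1/3)*(-1)) = -9 + (-3 - 1/3) = -9 - 10/3 = -37/3 ≈ -12.333)
t*s = sqrt(62)*(-37/3) = -37*sqrt(62)/3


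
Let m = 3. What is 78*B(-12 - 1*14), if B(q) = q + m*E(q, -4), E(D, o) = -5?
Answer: -3198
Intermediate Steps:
B(q) = -15 + q (B(q) = q + 3*(-5) = q - 15 = -15 + q)
78*B(-12 - 1*14) = 78*(-15 + (-12 - 1*14)) = 78*(-15 + (-12 - 14)) = 78*(-15 - 26) = 78*(-41) = -3198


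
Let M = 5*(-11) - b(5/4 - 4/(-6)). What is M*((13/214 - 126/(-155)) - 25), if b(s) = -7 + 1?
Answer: 39213279/33170 ≈ 1182.2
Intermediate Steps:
b(s) = -6
M = -49 (M = 5*(-11) - 1*(-6) = -55 + 6 = -49)
M*((13/214 - 126/(-155)) - 25) = -49*((13/214 - 126/(-155)) - 25) = -49*((13*(1/214) - 126*(-1/155)) - 25) = -49*((13/214 + 126/155) - 25) = -49*(28979/33170 - 25) = -49*(-800271/33170) = 39213279/33170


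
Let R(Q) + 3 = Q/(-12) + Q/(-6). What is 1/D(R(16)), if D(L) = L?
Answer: -⅐ ≈ -0.14286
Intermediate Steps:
R(Q) = -3 - Q/4 (R(Q) = -3 + (Q/(-12) + Q/(-6)) = -3 + (Q*(-1/12) + Q*(-⅙)) = -3 + (-Q/12 - Q/6) = -3 - Q/4)
1/D(R(16)) = 1/(-3 - ¼*16) = 1/(-3 - 4) = 1/(-7) = -⅐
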